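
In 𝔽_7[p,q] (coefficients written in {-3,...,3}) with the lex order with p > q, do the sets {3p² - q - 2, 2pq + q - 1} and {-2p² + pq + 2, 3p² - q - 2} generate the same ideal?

Equality of ideals is decidable: compute both reduced Gröbner bases (unique for the ordering) and check whether they agree.
Buchberger on the first generating set:
f_1 = 3p² - q - 2, LT = p².
f_2 = 2pq + q - 1, LT = pq.

S(f_1,f_2): lcm = p²q. S = 3pq - 3p + 2q² - 3q.
  leading term pq: subtract (-2)·f_2 from 3pq - 3p + 2q² - 3q → -3p + 2q² - q - 2
  leading term p: no divisor's leading term divides it; move -3p to the remainder.
  leading term q²: no divisor's leading term divides it; move 2q² to the remainder.
  leading term q: no divisor's leading term divides it; move -q to the remainder.
  leading term 1: no divisor's leading term divides it; move -2 to the remainder.
  remainder -3p + 2q² - q - 2 ≠ 0; add g_3 = -3p + 2q² - q - 2 to the basis.

S(f_2,g_3): lcm = pq. S = 3q³ + 2q² + q + 3.
  leading term q³: no divisor's leading term divides it; move 3q³ to the remainder.
  leading term q²: no divisor's leading term divides it; move 2q² to the remainder.
  leading term q: no divisor's leading term divides it; move q to the remainder.
  leading term 1: no divisor's leading term divides it; move 3 to the remainder.
  remainder 3q³ + 2q² + q + 3 ≠ 0; add g_4 = 3q³ + 2q² + q + 3 to the basis.

The other S-polynomials (S(f_1,g_3), S(f_1,g_4), S(f_2,g_4), S(g_3,g_4)) all reduce to 0 modulo the current basis, so we have a Gröbner basis.
Inter-reduce: drop elements whose leading term is divisible by another's, tail-reduce, and make monic.
Reduced Gröbner basis: {p - 3q² - 2q + 3, q³ + 3q² - 2q + 1}.

Buchberger on the second generating set:
h_1 = -2p² + pq + 2, LT = p².
h_2 = 3p² - q - 2, LT = p².

S(h_1,h_2): lcm = p². S = 3pq - 2q + 2.
  leading term pq: no divisor's leading term divides it; move 3pq to the remainder.
  leading term q: no divisor's leading term divides it; move -2q to the remainder.
  leading term 1: no divisor's leading term divides it; move 2 to the remainder.
  remainder 3pq - 2q + 2 ≠ 0; add k_3 = 3pq - 2q + 2 to the basis.

S(h_1,k_3): lcm = p²q. S = 3pq² + 3pq - 3p - q.
  leading term pq²: subtract (q)·k_3 from 3pq² + 3pq - 3p - q → 3pq - 3p + 2q² - 3q
  leading term pq: subtract (1)·k_3 from 3pq - 3p + 2q² - 3q → -3p + 2q² - q - 2
  leading term p: no divisor's leading term divides it; move -3p to the remainder.
  leading term q²: no divisor's leading term divides it; move 2q² to the remainder.
  leading term q: no divisor's leading term divides it; move -q to the remainder.
  leading term 1: no divisor's leading term divides it; move -2 to the remainder.
  remainder -3p + 2q² - q - 2 ≠ 0; add k_4 = -3p + 2q² - q - 2 to the basis.

S(k_3,k_4): lcm = pq. S = 3q³ + 2q² + q + 3.
  leading term q³: no divisor's leading term divides it; move 3q³ to the remainder.
  leading term q²: no divisor's leading term divides it; move 2q² to the remainder.
  leading term q: no divisor's leading term divides it; move q to the remainder.
  leading term 1: no divisor's leading term divides it; move 3 to the remainder.
  remainder 3q³ + 2q² + q + 3 ≠ 0; add k_5 = 3q³ + 2q² + q + 3 to the basis.

The other S-polynomials (S(h_2,k_3), S(h_1,k_4), S(h_2,k_4), S(h_1,k_5), S(h_2,k_5), S(k_3,k_5), S(k_4,k_5)) all reduce to 0 modulo the current basis, so we have a Gröbner basis.
Inter-reduce: drop elements whose leading term is divisible by another's, tail-reduce, and make monic.
Reduced Gröbner basis: {p - 3q² - 2q + 3, q³ + 3q² - 2q + 1}.

These coincide, so the ideals are equal.

Yes, the ideals are equal.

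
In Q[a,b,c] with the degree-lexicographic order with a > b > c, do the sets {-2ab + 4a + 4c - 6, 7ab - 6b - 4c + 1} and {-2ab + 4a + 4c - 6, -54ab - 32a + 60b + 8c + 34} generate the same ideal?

No, the ideals differ.

Equality of ideals is decidable: compute both reduced Gröbner bases (unique for the ordering) and check whether they agree.
Buchberger on the first generating set:
f_1 = -2ab + 4a + 4c - 6, LT = ab.
f_2 = 7ab - 6b - 4c + 1, LT = ab.

S(f_1,f_2): lcm = ab. S = -2a + \tfrac{6}{7}b - \tfrac{10}{7}c + \tfrac{20}{7}.
  reduce S modulo (f_1, f_2):
  remainder -2a + \tfrac{6}{7}b - \tfrac{10}{7}c + \tfrac{20}{7} ≠ 0; add g_3 = -2a + \tfrac{6}{7}b - \tfrac{10}{7}c + \tfrac{20}{7} to the basis.

S(f_1,g_3): lcm = ab. S = \tfrac{3}{7}b^{2} - \tfrac{5}{7}bc - 2a + \tfrac{10}{7}b - 2c + 3.
  reduce S modulo (f_1, f_2, g_3):
  remainder \tfrac{3}{7}b^{2} - \tfrac{5}{7}bc + \tfrac{4}{7}b - \tfrac{4}{7}c + \tfrac{1}{7} ≠ 0; add g_4 = \tfrac{3}{7}b^{2} - \tfrac{5}{7}bc + \tfrac{4}{7}b - \tfrac{4}{7}c + \tfrac{1}{7} to the basis.

The other S-polynomials (S(f_2,g_3), S(f_1,g_4), S(f_2,g_4), S(g_3,g_4)) all reduce to 0 modulo the current basis, so we have a Gröbner basis.
Inter-reduce: drop elements whose leading term is divisible by another's, tail-reduce, and make monic.
Reduced Gröbner basis: {b^{2} - \tfrac{5}{3}bc + \tfrac{4}{3}b - \tfrac{4}{3}c + \tfrac{1}{3}, a - \tfrac{3}{7}b + \tfrac{5}{7}c - \tfrac{10}{7}}.

Buchberger on the second generating set:
h_1 = -2ab + 4a + 4c - 6, LT = ab.
h_2 = -54ab - 32a + 60b + 8c + 34, LT = ab.

S(h_1,h_2): lcm = ab. S = -\tfrac{70}{27}a + \tfrac{10}{9}b - \tfrac{50}{27}c + \tfrac{98}{27}.
  reduce S modulo (h_1, h_2):
  remainder -\tfrac{70}{27}a + \tfrac{10}{9}b - \tfrac{50}{27}c + \tfrac{98}{27} ≠ 0; add k_3 = -\tfrac{70}{27}a + \tfrac{10}{9}b - \tfrac{50}{27}c + \tfrac{98}{27} to the basis.

S(h_1,k_3): lcm = ab. S = \tfrac{3}{7}b^{2} - \tfrac{5}{7}bc - 2a + \tfrac{7}{5}b - 2c + 3.
  reduce S modulo (h_1, h_2, k_3):
  remainder \tfrac{3}{7}b^{2} - \tfrac{5}{7}bc + \tfrac{19}{35}b - \tfrac{4}{7}c + \tfrac{1}{5} ≠ 0; add k_4 = \tfrac{3}{7}b^{2} - \tfrac{5}{7}bc + \tfrac{19}{35}b - \tfrac{4}{7}c + \tfrac{1}{5} to the basis.

The other S-polynomials (S(h_2,k_3), S(h_1,k_4), S(h_2,k_4), S(k_3,k_4)) all reduce to 0 modulo the current basis, so we have a Gröbner basis.
Inter-reduce: drop elements whose leading term is divisible by another's, tail-reduce, and make monic.
Reduced Gröbner basis: {b^{2} - \tfrac{5}{3}bc + \tfrac{19}{15}b - \tfrac{4}{3}c + \tfrac{7}{15}, a - \tfrac{3}{7}b + \tfrac{5}{7}c - \tfrac{7}{5}}.

These differ, so the ideals are not equal.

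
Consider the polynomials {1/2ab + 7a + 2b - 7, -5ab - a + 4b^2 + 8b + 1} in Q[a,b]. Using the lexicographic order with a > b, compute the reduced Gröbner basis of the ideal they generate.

G = {a + 4/69b^2 + 28/69b - 1, b^3 + 21b^2 + 47/4b}

f_1 = 1/2ab + 7a + 2b - 7, LT = ab.
f_2 = -5ab - a + 4b^2 + 8b + 1, LT = ab.

S(f_1,f_2): lcm = ab. S = 69/5a + 4/5b^2 + 28/5b - 69/5.
  reduce S modulo (f_1, f_2):
  remainder 69/5a + 4/5b^2 + 28/5b - 69/5 ≠ 0; add g_3 = 69/5a + 4/5b^2 + 28/5b - 69/5 to the basis.

S(f_1,g_3): lcm = ab. S = 14a - 4/69b^3 - 28/69b^2 + 5b - 14.
  reduce S modulo (f_1, f_2, g_3):
  remainder -4/69b^3 - 28/23b^2 - 47/69b ≠ 0; add g_4 = -4/69b^3 - 28/23b^2 - 47/69b to the basis.

The other S-polynomials (S(f_2,g_3), S(f_1,g_4), S(f_2,g_4), S(g_3,g_4)) all reduce to 0 modulo the current basis, so we have a Gröbner basis.
Inter-reduce: drop elements whose leading term is divisible by another's, tail-reduce, and make monic.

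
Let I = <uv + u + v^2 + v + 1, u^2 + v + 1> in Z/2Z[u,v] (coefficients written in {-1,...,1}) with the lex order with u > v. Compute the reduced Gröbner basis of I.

This is the nonlinear analogue of row-reducing a linear system.

f_1 = uv + u + v^2 + v + 1, LT = uv.
f_2 = u^2 + v + 1, LT = u^2.

S(f_1,f_2): lcm = u^2v. S = u^2 + uv^2 + uv + u + v^2 + v.
  leading term u^2: subtract (1)·f_2 from u^2 + uv^2 + uv + u + v^2 + v → uv^2 + uv + u + v^2 + 1
  leading term uv^2: subtract (v)·f_1 from uv^2 + uv + u + v^2 + 1 → u + v^3 + v + 1
  leading term u: no divisor's leading term divides it; move u to the remainder.
  leading term v^3: no divisor's leading term divides it; move v^3 to the remainder.
  leading term v: no divisor's leading term divides it; move v to the remainder.
  leading term 1: no divisor's leading term divides it; move 1 to the remainder.
  remainder u + v^3 + v + 1 ≠ 0; add g_3 = u + v^3 + v + 1 to the basis.

S(f_1,g_3): lcm = uv. S = u + v^4 + 1.
  leading term u: subtract (1)·g_3 from u + v^4 + 1 → v^4 + v^3 + v
  leading term v^4: no divisor's leading term divides it; move v^4 to the remainder.
  leading term v^3: no divisor's leading term divides it; move v^3 to the remainder.
  leading term v: no divisor's leading term divides it; move v to the remainder.
  remainder v^4 + v^3 + v ≠ 0; add g_4 = v^4 + v^3 + v to the basis.

S(f_2,g_3): lcm = u^2. S = uv^3 + uv + u + v + 1.
  leading term uv^3: subtract (v^2)·f_1 from uv^3 + uv + u + v + 1 → uv^2 + uv + u + v^4 + v^3 + v^2 + v + 1
  leading term uv^2: subtract (v)·f_1 from uv^2 + uv + u + v^4 + v^3 + v^2 + v + 1 → u + v^4 + 1
  leading term u: subtract (1)·g_3 from u + v^4 + 1 → v^4 + v^3 + v
  leading term v^4: subtract (1)·g_4 from v^4 + v^3 + v → 0
  remainder 0.

S(f_1,g_4): lcm = uv^4. S = uv + v^5 + v^4 + v^3.
  leading term uv: subtract (1)·f_1 from uv + v^5 + v^4 + v^3 → u + v^5 + v^4 + v^3 + v^2 + v + 1
  leading term u: subtract (1)·g_3 from u + v^5 + v^4 + v^3 + v^2 + v + 1 → v^5 + v^4 + v^2
  leading term v^5: subtract (v)·g_4 from v^5 + v^4 + v^2 → 0
  remainder 0.

S(f_2,g_4): leading monomials are coprime, so the S-polynomial reduces to 0 (Buchberger's first criterion).
S(g_3,g_4): leading monomials are coprime, so the S-polynomial reduces to 0 (Buchberger's first criterion).
Every S-polynomial of the final basis reduces to 0, so we have a Gröbner basis.
Inter-reduce: drop elements whose leading term is divisible by another's, tail-reduce, and make monic.

G = {u + v^3 + v + 1, v^4 + v^3 + v}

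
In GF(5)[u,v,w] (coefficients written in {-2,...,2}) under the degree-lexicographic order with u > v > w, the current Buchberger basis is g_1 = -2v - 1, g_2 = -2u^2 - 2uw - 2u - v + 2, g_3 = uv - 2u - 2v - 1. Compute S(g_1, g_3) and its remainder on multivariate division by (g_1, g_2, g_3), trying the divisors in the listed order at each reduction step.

lcm(LM(g_1), LM(g_3)) = uv.
S = (lcm/LT(g_1))·g_1 − (lcm/LT(g_3))·g_3 = 2v + 1.
Reduce S modulo (g_1, g_2, g_3) in that order:
  leading term v: subtract (-1)·g_1 from 2v + 1 → 0
The remainder is 0, so this S-polynomial contributes no new basis element.

S(g_1, g_3) = 2v + 1; remainder on division = 0.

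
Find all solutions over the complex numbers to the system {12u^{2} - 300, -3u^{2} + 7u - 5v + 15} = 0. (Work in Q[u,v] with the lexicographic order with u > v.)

Compute a lex Gröbner basis by Buchberger's algorithm.
f_1 = 12u^{2} - 300, LT = u^{2}.
f_2 = -3u^{2} + 7u - 5v + 15, LT = u^{2}.

S(f_1,f_2): lcm = u^{2}. S = \tfrac{7}{3}u - \tfrac{5}{3}v - 20.
  leading term u: no divisor's leading term divides it; move \tfrac{7}{3}u to the remainder.
  leading term v: no divisor's leading term divides it; move -\tfrac{5}{3}v to the remainder.
  leading term 1: no divisor's leading term divides it; move -20 to the remainder.
  remainder \tfrac{7}{3}u - \tfrac{5}{3}v - 20 ≠ 0; add h_3 = \tfrac{7}{3}u - \tfrac{5}{3}v - 20 to the basis.

S(f_1,h_3): lcm = u^{2}. S = \tfrac{5}{7}uv + \tfrac{60}{7}u - 25.
  leading term uv: subtract (\tfrac{15}{49}v)·h_3 from \tfrac{5}{7}uv + \tfrac{60}{7}u - 25 → \tfrac{60}{7}u + \tfrac{25}{49}v^{2} + \tfrac{300}{49}v - 25
  leading term u: subtract (\tfrac{180}{49})·h_3 from \tfrac{60}{7}u + \tfrac{25}{49}v^{2} + \tfrac{300}{49}v - 25 → \tfrac{25}{49}v^{2} + \tfrac{600}{49}v + \tfrac{2375}{49}
  leading term v^{2}: no divisor's leading term divides it; move \tfrac{25}{49}v^{2} to the remainder.
  leading term v: no divisor's leading term divides it; move \tfrac{600}{49}v to the remainder.
  leading term 1: no divisor's leading term divides it; move \tfrac{2375}{49} to the remainder.
  remainder \tfrac{25}{49}v^{2} + \tfrac{600}{49}v + \tfrac{2375}{49} ≠ 0; add h_4 = \tfrac{25}{49}v^{2} + \tfrac{600}{49}v + \tfrac{2375}{49} to the basis.

S(f_2,h_3): lcm = u^{2}. S = \tfrac{5}{7}uv + \tfrac{131}{21}u + \tfrac{5}{3}v - 5.
  leading term uv: subtract (\tfrac{15}{49}v)·h_3 from \tfrac{5}{7}uv + \tfrac{131}{21}u + \tfrac{5}{3}v - 5 → \tfrac{131}{21}u + \tfrac{25}{49}v^{2} + \tfrac{1145}{147}v - 5
  leading term u: subtract (\tfrac{131}{49})·h_3 from \tfrac{131}{21}u + \tfrac{25}{49}v^{2} + \tfrac{1145}{147}v - 5 → \tfrac{25}{49}v^{2} + \tfrac{600}{49}v + \tfrac{2375}{49}
  leading term v^{2}: subtract (1)·h_4 from \tfrac{25}{49}v^{2} + \tfrac{600}{49}v + \tfrac{2375}{49} → 0
  remainder 0.

S(f_1,h_4): leading monomials are coprime, so the S-polynomial reduces to 0 (Buchberger's first criterion).
S(f_2,h_4): leading monomials are coprime, so the S-polynomial reduces to 0 (Buchberger's first criterion).
S(h_3,h_4): leading monomials are coprime, so the S-polynomial reduces to 0 (Buchberger's first criterion).
Every S-polynomial of the final basis reduces to 0, so we have a Gröbner basis.
Inter-reduce: drop elements whose leading term is divisible by another's, tail-reduce, and make monic.
Reduced Gröbner basis: {u - \tfrac{5}{7}v - \tfrac{60}{7}, v^{2} + 24v + 95}.

Since the basis is lex-ordered, v^{2} + 24v + 95 is univariate in v. Its roots are {-19, -5}. Back-substituting each root into the other basis elements fixes the other coordinates.
  v = -19: the earlier basis element becomes u + 5 = 0, giving u = -5 — point (-5, -19).
  v = -5: the earlier basis element becomes u - 5 = 0, giving u = 5 — point (5, -5).

{(-5, -19), (5, -5)}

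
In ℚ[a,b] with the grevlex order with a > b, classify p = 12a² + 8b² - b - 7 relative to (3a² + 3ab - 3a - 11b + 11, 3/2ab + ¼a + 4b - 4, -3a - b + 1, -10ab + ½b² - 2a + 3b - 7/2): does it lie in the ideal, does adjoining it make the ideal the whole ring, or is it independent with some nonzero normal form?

12a² + 8b² - b - 7 lies in I (it reduces to 0).

First compute the reduced Gröbner basis of I by Buchberger's algorithm.
f_1 = 3a² + 3ab - 3a - 11b + 11, LT = a².
f_2 = 3/2ab + ¼a + 4b - 4, LT = ab.
f_3 = -3a - b + 1, LT = a.
f_4 = -10ab + ½b² - 2a + 3b - 7/2, LT = ab.

S(f_1,f_2): lcm = a²b. S = ab² - ⅙a² - 11/3ab - 11/3b² + 8/3a + 11/3b.
  reduce S modulo (f_1, f_2, f_3, f_4):
  remainder -19/3b² + 781/54b - 439/54 ≠ 0; add h_5 = -19/3b² + 781/54b - 439/54 to the basis.

S(f_1,f_3): lcm = a². S = ⅔ab - ⅔a - 11/3b + 11/3.
  reduce S modulo (f_1, f_2, f_3, f_4, h_5):
  remainder -140/27b + 140/27 ≠ 0; add h_6 = -140/27b + 140/27 to the basis.

The other S-polynomials (S(f_1,f_4), S(f_2,f_3), S(f_2,f_4), S(f_3,f_4), S(f_1,h_5), S(f_2,h_5), S(f_3,h_5), S(f_4,h_5), S(f_1,h_6), S(f_2,h_6), S(f_3,h_6), S(f_4,h_6), S(h_5,h_6)) all reduce to 0 modulo the current basis, so we have a Gröbner basis.
Inter-reduce: drop elements whose leading term is divisible by another's, tail-reduce, and make monic.
Reduced Gröbner basis: {a, b - 1}.
Label its elements g_1 = a, g_2 = b - 1.

Reduce p = 12a² + 8b² - b - 7 modulo G:
  leading term a²: subtract (12a)·g_1 from 12a² + 8b² - b - 7 → 8b² - b - 7
  leading term b²: subtract (8b)·g_2 from 8b² - b - 7 → 7b - 7
  leading term b: subtract (7)·g_2 from 7b - 7 → 0
  normal form = 0.
Since the normal form is 0, p ∈ I.

Ideal membership is decidable via reduction modulo a Gröbner basis.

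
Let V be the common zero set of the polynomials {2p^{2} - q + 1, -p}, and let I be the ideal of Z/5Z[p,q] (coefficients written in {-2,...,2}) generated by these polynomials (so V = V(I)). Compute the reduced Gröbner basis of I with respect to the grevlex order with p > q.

f_1 = 2p^{2} - q + 1, LT = p^{2}.
f_2 = -p, LT = p.

S(f_1,f_2): lcm = p^{2}. S = 2q - 2.
  reduce S modulo (f_1, f_2):
  remainder 2q - 2 ≠ 0; add g_3 = 2q - 2 to the basis.

The other S-polynomials (S(f_1,g_3), S(f_2,g_3)) all reduce to 0 modulo the current basis, so we have a Gröbner basis.
Inter-reduce: drop elements whose leading term is divisible by another's, tail-reduce, and make monic.

G = {p, q - 1}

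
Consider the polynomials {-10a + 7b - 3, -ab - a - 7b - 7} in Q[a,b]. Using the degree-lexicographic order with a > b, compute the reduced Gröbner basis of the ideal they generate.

G = {b^2 + 74/7b + 67/7, a - 7/10b + 3/10}

f_1 = -10a + 7b - 3, LT = a.
f_2 = -ab - a - 7b - 7, LT = ab.

S(f_1,f_2): lcm = ab. S = -7/10b^2 - a - 67/10b - 7.
  leading term b^2: no divisor's leading term divides it; move -7/10b^2 to the remainder.
  leading term a: subtract (1/10)·f_1 from -a - 67/10b - 7 → -37/5b - 67/10
  leading term b: no divisor's leading term divides it; move -37/5b to the remainder.
  leading term 1: no divisor's leading term divides it; move -67/10 to the remainder.
  remainder -7/10b^2 - 37/5b - 67/10 ≠ 0; add g_3 = -7/10b^2 - 37/5b - 67/10 to the basis.

The other S-polynomials (S(f_1,g_3), S(f_2,g_3)) all reduce to 0 modulo the current basis, so we have a Gröbner basis.
Inter-reduce: drop elements whose leading term is divisible by another's, tail-reduce, and make monic.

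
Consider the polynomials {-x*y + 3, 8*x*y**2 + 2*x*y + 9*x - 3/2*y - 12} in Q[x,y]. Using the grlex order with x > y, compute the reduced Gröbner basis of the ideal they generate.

G = {y**2 - 4/15*y + 6/5, x + 5/2*y - 2/3}

f_1 = -x*y + 3, LT = x*y.
f_2 = 8*x*y**2 + 2*x*y + 9*x - 3/2*y - 12, LT = x*y**2.

S(f_1,f_2): lcm = x*y**2. S = -1/4*x*y - 9/8*x - 45/16*y + 3/2.
  leading term x*y: subtract (1/4)·f_1 from -1/4*x*y - 9/8*x - 45/16*y + 3/2 → -9/8*x - 45/16*y + 3/4
  leading term x: no divisor's leading term divides it; move -9/8*x to the remainder.
  leading term y: no divisor's leading term divides it; move -45/16*y to the remainder.
  leading term 1: no divisor's leading term divides it; move 3/4 to the remainder.
  remainder -9/8*x - 45/16*y + 3/4 ≠ 0; add g_3 = -9/8*x - 45/16*y + 3/4 to the basis.

S(f_1,g_3): lcm = x*y. S = -5/2*y**2 + 2/3*y - 3.
  leading term y**2: no divisor's leading term divides it; move -5/2*y**2 to the remainder.
  leading term y: no divisor's leading term divides it; move 2/3*y to the remainder.
  leading term 1: no divisor's leading term divides it; move -3 to the remainder.
  remainder -5/2*y**2 + 2/3*y - 3 ≠ 0; add g_4 = -5/2*y**2 + 2/3*y - 3 to the basis.

S(f_2,g_3): lcm = x*y**2. S = -5/2*y**3 + 1/4*x*y + 2/3*y**2 + 9/8*x - 3/16*y - 3/2.
  leading term y**3: subtract (y)·g_4 from -5/2*y**3 + 1/4*x*y + 2/3*y**2 + 9/8*x - 3/16*y - 3/2 → 1/4*x*y + 9/8*x + 45/16*y - 3/2
  leading term x*y: subtract (-1/4)·f_1 from 1/4*x*y + 9/8*x + 45/16*y - 3/2 → 9/8*x + 45/16*y - 3/4
  leading term x: subtract (-1)·g_3 from 9/8*x + 45/16*y - 3/4 → 0
  remainder 0.

S(f_1,g_4): lcm = x*y**2. S = 4/15*x*y - 6/5*x - 3*y.
  leading term x*y: subtract (-4/15)·f_1 from 4/15*x*y - 6/5*x - 3*y → -6/5*x - 3*y + 4/5
  leading term x: subtract (16/15)·g_3 from -6/5*x - 3*y + 4/5 → 0
  remainder 0.

S(f_2,g_4): lcm = x*y**2. S = 31/60*x*y - 3/40*x - 3/16*y - 3/2.
  leading term x*y: subtract (-31/60)·f_1 from 31/60*x*y - 3/40*x - 3/16*y - 3/2 → -3/40*x - 3/16*y + 1/20
  leading term x: subtract (1/15)·g_3 from -3/40*x - 3/16*y + 1/20 → 0
  remainder 0.

S(g_3,g_4): leading monomials are coprime, so the S-polynomial reduces to 0 (Buchberger's first criterion).
Every S-polynomial of the final basis reduces to 0, so we have a Gröbner basis.
Inter-reduce: drop elements whose leading term is divisible by another's, tail-reduce, and make monic.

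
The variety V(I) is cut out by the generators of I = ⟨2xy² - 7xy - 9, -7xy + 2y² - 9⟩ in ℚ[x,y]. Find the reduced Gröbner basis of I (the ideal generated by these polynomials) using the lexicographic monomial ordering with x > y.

G = {x - 1, y² - 7/2y - 9/2}

f_1 = 2xy² - 7xy - 9, LT = xy².
f_2 = -7xy + 2y² - 9, LT = xy.

S(f_1,f_2): lcm = xy². S = -7/2xy + 2/7y³ - 9/7y - 9/2.
  leading term xy: subtract (½)·f_2 from -7/2xy + 2/7y³ - 9/7y - 9/2 → 2/7y³ - y² - 9/7y
  leading term y³: no divisor's leading term divides it; move 2/7y³ to the remainder.
  leading term y²: no divisor's leading term divides it; move -y² to the remainder.
  leading term y: no divisor's leading term divides it; move -9/7y to the remainder.
  remainder 2/7y³ - y² - 9/7y ≠ 0; add g_3 = 2/7y³ - y² - 9/7y to the basis.

S(f_1,g_3): lcm = xy³. S = 9/2xy - 9/2y.
  leading term xy: subtract (-9/14)·f_2 from 9/2xy - 9/2y → 9/7y² - 9/2y - 81/14
  leading term y²: no divisor's leading term divides it; move 9/7y² to the remainder.
  leading term y: no divisor's leading term divides it; move -9/2y to the remainder.
  leading term 1: no divisor's leading term divides it; move -81/14 to the remainder.
  remainder 9/7y² - 9/2y - 81/14 ≠ 0; add g_4 = 9/7y² - 9/2y - 81/14 to the basis.

S(f_1,g_4): lcm = xy². S = 9/2x - 9/2.
  leading term x: no divisor's leading term divides it; move 9/2x to the remainder.
  leading term 1: no divisor's leading term divides it; move -9/2 to the remainder.
  remainder 9/2x - 9/2 ≠ 0; add g_5 = 9/2x - 9/2 to the basis.

The other S-polynomials (S(f_2,g_3), S(f_2,g_4), S(g_3,g_4), S(f_1,g_5), S(f_2,g_5), S(g_3,g_5), S(g_4,g_5)) all reduce to 0 modulo the current basis, so we have a Gröbner basis.
Inter-reduce: drop elements whose leading term is divisible by another's, tail-reduce, and make monic.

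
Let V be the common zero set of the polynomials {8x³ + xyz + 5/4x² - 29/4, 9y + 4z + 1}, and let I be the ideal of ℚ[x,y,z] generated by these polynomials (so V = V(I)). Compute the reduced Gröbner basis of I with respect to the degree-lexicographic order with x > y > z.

G = {x³ - 1/18xz² + 5/32x² - 1/72xz - 29/32, y + 4/9z + 1/9}

The reduced Gröbner basis is the canonical form of the ideal for this ordering.

f_1 = 8x³ + xyz + 5/4x² - 29/4, LT = x³.
f_2 = 9y + 4z + 1, LT = y.

The S-polynomials (S(f_1,f_2)) all reduce to 0 modulo the current basis, so we have a Gröbner basis.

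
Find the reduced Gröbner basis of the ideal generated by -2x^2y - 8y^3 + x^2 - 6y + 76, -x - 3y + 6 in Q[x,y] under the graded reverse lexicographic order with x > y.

G = {y^3 - 81/26y^2 + 57/13y - 56/13, x + 3y - 6}

Buchberger's algorithm terminates because the ascending chain of leading-term ideals stabilizes.

f_1 = -2x^2y - 8y^3 + x^2 - 6y + 76, LT = x^2y.
f_2 = -x - 3y + 6, LT = x.

S(f_1,f_2): lcm = x^2y. S = -3xy^2 + 4y^3 - 1/2x^2 + 6xy + 3y - 38.
  leading term xy^2: subtract (3y^2)·f_2 from -3xy^2 + 4y^3 - 1/2x^2 + 6xy + 3y - 38 → 13y^3 - 1/2x^2 + 6xy - 18y^2 + 3y - 38
  leading term y^3: no divisor's leading term divides it; move 13y^3 to the remainder.
  leading term x^2: subtract (1/2x)·f_2 from -1/2x^2 + 6xy - 18y^2 + 3y - 38 → 15/2xy - 18y^2 - 3x + 3y - 38
  leading term xy: subtract (-15/2y)·f_2 from 15/2xy - 18y^2 - 3x + 3y - 38 → -81/2y^2 - 3x + 48y - 38
  leading term y^2: no divisor's leading term divides it; move -81/2y^2 to the remainder.
  leading term x: subtract (3)·f_2 from -3x + 48y - 38 → 57y - 56
  leading term y: no divisor's leading term divides it; move 57y to the remainder.
  leading term 1: no divisor's leading term divides it; move -56 to the remainder.
  remainder 13y^3 - 81/2y^2 + 57y - 56 ≠ 0; add g_3 = 13y^3 - 81/2y^2 + 57y - 56 to the basis.

The other S-polynomials (S(f_1,g_3), S(f_2,g_3)) all reduce to 0 modulo the current basis, so we have a Gröbner basis.
Inter-reduce: drop elements whose leading term is divisible by another's, tail-reduce, and make monic.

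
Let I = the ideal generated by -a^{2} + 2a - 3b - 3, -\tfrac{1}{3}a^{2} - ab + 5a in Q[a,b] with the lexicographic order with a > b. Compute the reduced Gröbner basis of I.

G = {a + \tfrac{9}{16}b^{2} - \tfrac{33}{16}b - \tfrac{21}{8}, b^{3} - 8b^{2} + 13b + 22}

f_1 = -a^{2} + 2a - 3b - 3, LT = a^{2}.
f_2 = -\tfrac{1}{3}a^{2} - ab + 5a, LT = a^{2}.

S(f_1,f_2): lcm = a^{2}. S = -3ab + 13a + 3b + 3.
  leading term ab: no divisor's leading term divides it; move -3ab to the remainder.
  leading term a: no divisor's leading term divides it; move 13a to the remainder.
  leading term b: no divisor's leading term divides it; move 3b to the remainder.
  leading term 1: no divisor's leading term divides it; move 3 to the remainder.
  remainder -3ab + 13a + 3b + 3 ≠ 0; add g_3 = -3ab + 13a + 3b + 3 to the basis.

S(f_1,g_3): lcm = a^{2}b. S = \tfrac{13}{3}a^{2} - ab + a + 3b^{2} + 3b.
  leading term a^{2}: subtract (-\tfrac{13}{3})·f_1 from \tfrac{13}{3}a^{2} - ab + a + 3b^{2} + 3b → -ab + \tfrac{29}{3}a + 3b^{2} - 10b - 13
  leading term ab: subtract (\tfrac{1}{3})·g_3 from -ab + \tfrac{29}{3}a + 3b^{2} - 10b - 13 → \tfrac{16}{3}a + 3b^{2} - 11b - 14
  leading term a: no divisor's leading term divides it; move \tfrac{16}{3}a to the remainder.
  leading term b^{2}: no divisor's leading term divides it; move 3b^{2} to the remainder.
  leading term b: no divisor's leading term divides it; move -11b to the remainder.
  leading term 1: no divisor's leading term divides it; move -14 to the remainder.
  remainder \tfrac{16}{3}a + 3b^{2} - 11b - 14 ≠ 0; add g_4 = \tfrac{16}{3}a + 3b^{2} - 11b - 14 to the basis.

S(f_2,g_3): lcm = a^{2}b. S = \tfrac{13}{3}a^{2} + 3ab^{2} - 14ab + a.
  leading term a^{2}: subtract (-\tfrac{13}{3})·f_1 from \tfrac{13}{3}a^{2} + 3ab^{2} - 14ab + a → 3ab^{2} - 14ab + \tfrac{29}{3}a - 13b - 13
  leading term ab^{2}: subtract (-b)·g_3 from 3ab^{2} - 14ab + \tfrac{29}{3}a - 13b - 13 → -ab + \tfrac{29}{3}a + 3b^{2} - 10b - 13
  leading term ab: subtract (\tfrac{1}{3})·g_3 from -ab + \tfrac{29}{3}a + 3b^{2} - 10b - 13 → \tfrac{16}{3}a + 3b^{2} - 11b - 14
  leading term a: subtract (1)·g_4 from \tfrac{16}{3}a + 3b^{2} - 11b - 14 → 0
  remainder 0.

S(f_1,g_4): lcm = a^{2}. S = -\tfrac{9}{16}ab^{2} + \tfrac{33}{16}ab + \tfrac{5}{8}a + 3b + 3.
  leading term ab^{2}: subtract (\tfrac{3}{16}b)·g_3 from -\tfrac{9}{16}ab^{2} + \tfrac{33}{16}ab + \tfrac{5}{8}a + 3b + 3 → -\tfrac{3}{8}ab + \tfrac{5}{8}a - \tfrac{9}{16}b^{2} + \tfrac{39}{16}b + 3
  leading term ab: subtract (\tfrac{1}{8})·g_3 from -\tfrac{3}{8}ab + \tfrac{5}{8}a - \tfrac{9}{16}b^{2} + \tfrac{39}{16}b + 3 → -a - \tfrac{9}{16}b^{2} + \tfrac{33}{16}b + \tfrac{21}{8}
  leading term a: subtract (-\tfrac{3}{16})·g_4 from -a - \tfrac{9}{16}b^{2} + \tfrac{33}{16}b + \tfrac{21}{8} → 0
  remainder 0.

S(f_2,g_4): lcm = a^{2}. S = -\tfrac{9}{16}ab^{2} + \tfrac{81}{16}ab - \tfrac{99}{8}a.
  leading term ab^{2}: subtract (\tfrac{3}{16}b)·g_3 from -\tfrac{9}{16}ab^{2} + \tfrac{81}{16}ab - \tfrac{99}{8}a → \tfrac{21}{8}ab - \tfrac{99}{8}a - \tfrac{9}{16}b^{2} - \tfrac{9}{16}b
  leading term ab: subtract (-\tfrac{7}{8})·g_3 from \tfrac{21}{8}ab - \tfrac{99}{8}a - \tfrac{9}{16}b^{2} - \tfrac{9}{16}b → -a - \tfrac{9}{16}b^{2} + \tfrac{33}{16}b + \tfrac{21}{8}
  leading term a: subtract (-\tfrac{3}{16})·g_4 from -a - \tfrac{9}{16}b^{2} + \tfrac{33}{16}b + \tfrac{21}{8} → 0
  remainder 0.

S(g_3,g_4): lcm = ab. S = -\tfrac{13}{3}a - \tfrac{9}{16}b^{3} + \tfrac{33}{16}b^{2} + \tfrac{13}{8}b - 1.
  leading term a: subtract (-\tfrac{13}{16})·g_4 from -\tfrac{13}{3}a - \tfrac{9}{16}b^{3} + \tfrac{33}{16}b^{2} + \tfrac{13}{8}b - 1 → -\tfrac{9}{16}b^{3} + \tfrac{9}{2}b^{2} - \tfrac{117}{16}b - \tfrac{99}{8}
  leading term b^{3}: no divisor's leading term divides it; move -\tfrac{9}{16}b^{3} to the remainder.
  leading term b^{2}: no divisor's leading term divides it; move \tfrac{9}{2}b^{2} to the remainder.
  leading term b: no divisor's leading term divides it; move -\tfrac{117}{16}b to the remainder.
  leading term 1: no divisor's leading term divides it; move -\tfrac{99}{8} to the remainder.
  remainder -\tfrac{9}{16}b^{3} + \tfrac{9}{2}b^{2} - \tfrac{117}{16}b - \tfrac{99}{8} ≠ 0; add g_5 = -\tfrac{9}{16}b^{3} + \tfrac{9}{2}b^{2} - \tfrac{117}{16}b - \tfrac{99}{8} to the basis.

S(f_1,g_5): leading monomials are coprime, so the S-polynomial reduces to 0 (Buchberger's first criterion).
S(f_2,g_5): leading monomials are coprime, so the S-polynomial reduces to 0 (Buchberger's first criterion).
S(g_3,g_5): lcm = ab^{3}. S = \tfrac{11}{3}ab^{2} - 13ab - 22a - b^{3} - b^{2}.
  leading term ab^{2}: subtract (-\tfrac{11}{9}b)·g_3 from \tfrac{11}{3}ab^{2} - 13ab - 22a - b^{3} - b^{2} → \tfrac{26}{9}ab - 22a - b^{3} + \tfrac{8}{3}b^{2} + \tfrac{11}{3}b
  leading term ab: subtract (-\tfrac{26}{27})·g_3 from \tfrac{26}{9}ab - 22a - b^{3} + \tfrac{8}{3}b^{2} + \tfrac{11}{3}b → -\tfrac{256}{27}a - b^{3} + \tfrac{8}{3}b^{2} + \tfrac{59}{9}b + \tfrac{26}{9}
  leading term a: subtract (-\tfrac{16}{9})·g_4 from -\tfrac{256}{27}a - b^{3} + \tfrac{8}{3}b^{2} + \tfrac{59}{9}b + \tfrac{26}{9} → -b^{3} + 8b^{2} - 13b - 22
  leading term b^{3}: subtract (\tfrac{16}{9})·g_5 from -b^{3} + 8b^{2} - 13b - 22 → 0
  remainder 0.

S(g_4,g_5): leading monomials are coprime, so the S-polynomial reduces to 0 (Buchberger's first criterion).
Every S-polynomial of the final basis reduces to 0, so we have a Gröbner basis.
Inter-reduce: drop elements whose leading term is divisible by another's, tail-reduce, and make monic.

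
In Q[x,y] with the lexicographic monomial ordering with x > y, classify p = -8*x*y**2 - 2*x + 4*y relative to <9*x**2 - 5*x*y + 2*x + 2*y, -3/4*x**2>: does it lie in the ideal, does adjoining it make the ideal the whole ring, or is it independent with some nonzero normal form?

First compute the reduced Gröbner basis of I by Buchberger's algorithm.
f_1 = 9*x**2 - 5*x*y + 2*x + 2*y, LT = x**2.
f_2 = -3/4*x**2, LT = x**2.

S(f_1,f_2): lcm = x**2. S = -5/9*x*y + 2/9*x + 2/9*y.
  leading term x*y: no divisor's leading term divides it; move -5/9*x*y to the remainder.
  leading term x: no divisor's leading term divides it; move 2/9*x to the remainder.
  leading term y: no divisor's leading term divides it; move 2/9*y to the remainder.
  remainder -5/9*x*y + 2/9*x + 2/9*y ≠ 0; add h_3 = -5/9*x*y + 2/9*x + 2/9*y to the basis.

S(f_1,h_3): lcm = x**2*y. S = 2/5*x**2 - 5/9*x*y**2 + 28/45*x*y + 2/9*y**2.
  leading term x**2: subtract (2/45)·f_1 from 2/5*x**2 - 5/9*x*y**2 + 28/45*x*y + 2/9*y**2 → -5/9*x*y**2 + 38/45*x*y - 4/45*x + 2/9*y**2 - 4/45*y
  leading term x*y**2: subtract (y)·h_3 from -5/9*x*y**2 + 38/45*x*y - 4/45*x + 2/9*y**2 - 4/45*y → 28/45*x*y - 4/45*x - 4/45*y
  leading term x*y: subtract (-28/25)·h_3 from 28/45*x*y - 4/45*x - 4/45*y → 4/25*x + 4/25*y
  leading term x: no divisor's leading term divides it; move 4/25*x to the remainder.
  leading term y: no divisor's leading term divides it; move 4/25*y to the remainder.
  remainder 4/25*x + 4/25*y ≠ 0; add h_4 = 4/25*x + 4/25*y to the basis.

S(f_2,h_3): lcm = x**2*y. S = 2/5*x**2 + 2/5*x*y.
  leading term x**2: subtract (2/45)·f_1 from 2/5*x**2 + 2/5*x*y → 28/45*x*y - 4/45*x - 4/45*y
  leading term x*y: subtract (-28/25)·h_3 from 28/45*x*y - 4/45*x - 4/45*y → 4/25*x + 4/25*y
  leading term x: subtract (1)·h_4 from 4/25*x + 4/25*y → 0
  remainder 0.

S(f_1,h_4): lcm = x**2. S = -14/9*x*y + 2/9*x + 2/9*y.
  leading term x*y: subtract (14/5)·h_3 from -14/9*x*y + 2/9*x + 2/9*y → -2/5*x - 2/5*y
  leading term x: subtract (-5/2)·h_4 from -2/5*x - 2/5*y → 0
  remainder 0.

S(f_2,h_4): lcm = x**2. S = -x*y.
  leading term x*y: subtract (9/5)·h_3 from -x*y → -2/5*x - 2/5*y
  leading term x: subtract (-5/2)·h_4 from -2/5*x - 2/5*y → 0
  remainder 0.

S(h_3,h_4): lcm = x*y. S = -2/5*x - y**2 - 2/5*y.
  leading term x: subtract (-5/2)·h_4 from -2/5*x - y**2 - 2/5*y → -y**2
  leading term y**2: no divisor's leading term divides it; move -y**2 to the remainder.
  remainder -y**2 ≠ 0; add h_5 = -y**2 to the basis.

S(f_1,h_5): leading monomials are coprime, so the S-polynomial reduces to 0 (Buchberger's first criterion).
S(f_2,h_5): leading monomials are coprime, so the S-polynomial reduces to 0 (Buchberger's first criterion).
S(h_3,h_5): lcm = x*y**2. S = -2/5*x*y - 2/5*y**2.
  leading term x*y: subtract (18/25)·h_3 from -2/5*x*y - 2/5*y**2 → -4/25*x - 2/5*y**2 - 4/25*y
  leading term x: subtract (-1)·h_4 from -4/25*x - 2/5*y**2 - 4/25*y → -2/5*y**2
  leading term y**2: subtract (2/5)·h_5 from -2/5*y**2 → 0
  remainder 0.

S(h_4,h_5): leading monomials are coprime, so the S-polynomial reduces to 0 (Buchberger's first criterion).
Every S-polynomial of the final basis reduces to 0, so we have a Gröbner basis.
Inter-reduce: drop elements whose leading term is divisible by another's, tail-reduce, and make monic.
Reduced Gröbner basis: {x + y, y**2}.
Label its elements g_1 = x + y, g_2 = y**2.

Reduce p = -8*x*y**2 - 2*x + 4*y modulo G:
  leading term x*y**2: subtract (-8*y**2)·g_1 from -8*x*y**2 - 2*x + 4*y → -2*x + 8*y**3 + 4*y
  leading term x: subtract (-2)·g_1 from -2*x + 8*y**3 + 4*y → 8*y**3 + 6*y
  leading term y**3: subtract (8*y)·g_2 from 8*y**3 + 6*y → 6*y
  leading term y: no divisor's leading term divides it; move 6*y to the remainder.
  normal form = 6*y.
The normal form is nonzero, so p ∉ I. Since p minus its normal form lies in I, I + (p) = I + (r) where r = 6*y; decide whether this ideal is the whole ring.
Run Buchberger on G together with r (pairs among the g_i already reduce to 0 since G is a Gröbner basis):
g_1 = x + y, LT = x.
g_2 = y**2, LT = y**2.
r = 6*y, LT = y.

S(g_1,g_2): leading monomials are coprime, so the S-polynomial reduces to 0 (Buchberger's first criterion).
S(g_1,r): leading monomials are coprime, so the S-polynomial reduces to 0 (Buchberger's first criterion).
S(g_2,r): lcm = y**2. S = 0.
  remainder 0.

Every S-polynomial of the final basis reduces to 0, so we have a Gröbner basis.
Inter-reduce: drop elements whose leading term is divisible by another's, tail-reduce, and make monic.
Reduced Gröbner basis: {x, y}.
The reduced Gröbner basis of I + (p) is {x, y} ≠ {1}, a proper ideal, so the enlarged system stays consistent: p is independent of I, with normal form 6*y.

Ideal membership is decidable via reduction modulo a Gröbner basis.

-8*x*y**2 - 2*x + 4*y is independent of I; its normal form modulo I is 6*y.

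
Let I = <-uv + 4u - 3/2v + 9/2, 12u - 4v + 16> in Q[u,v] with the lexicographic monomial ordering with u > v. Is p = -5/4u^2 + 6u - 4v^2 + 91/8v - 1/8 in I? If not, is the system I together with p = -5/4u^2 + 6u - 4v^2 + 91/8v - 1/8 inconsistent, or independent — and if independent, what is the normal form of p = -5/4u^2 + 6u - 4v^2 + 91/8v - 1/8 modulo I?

First compute the reduced Gröbner basis of I by Buchberger's algorithm.
f_1 = -uv + 4u - 3/2v + 9/2, LT = uv.
f_2 = 12u - 4v + 16, LT = u.

S(f_1,f_2): lcm = uv. S = -4u + 1/3v^2 + 1/6v - 9/2.
  leading term u: subtract (-1/3)·f_2 from -4u + 1/3v^2 + 1/6v - 9/2 → 1/3v^2 - 7/6v + 5/6
  leading term v^2: no divisor's leading term divides it; move 1/3v^2 to the remainder.
  leading term v: no divisor's leading term divides it; move -7/6v to the remainder.
  leading term 1: no divisor's leading term divides it; move 5/6 to the remainder.
  remainder 1/3v^2 - 7/6v + 5/6 ≠ 0; add h_3 = 1/3v^2 - 7/6v + 5/6 to the basis.

The other S-polynomials (S(f_1,h_3), S(f_2,h_3)) all reduce to 0 modulo the current basis, so we have a Gröbner basis.
Inter-reduce: drop elements whose leading term is divisible by another's, tail-reduce, and make monic.
Reduced Gröbner basis: {u - 1/3v + 4/3, v^2 - 7/2v + 5/2}.
Label its elements g_1 = u - 1/3v + 4/3, g_2 = v^2 - 7/2v + 5/2.

Reduce p = -5/4u^2 + 6u - 4v^2 + 91/8v - 1/8 modulo G:
  leading term u^2: subtract (-5/4u)·g_1 from -5/4u^2 + 6u - 4v^2 + 91/8v - 1/8 → -5/12uv + 23/3u - 4v^2 + 91/8v - 1/8
  leading term uv: subtract (-5/12v)·g_1 from -5/12uv + 23/3u - 4v^2 + 91/8v - 1/8 → 23/3u - 149/36v^2 + 859/72v - 1/8
  leading term u: subtract (23/3)·g_1 from 23/3u - 149/36v^2 + 859/72v - 1/8 → -149/36v^2 + 1043/72v - 745/72
  leading term v^2: subtract (-149/36)·g_2 from -149/36v^2 + 1043/72v - 745/72 → 0
  normal form = 0.
Since the normal form is 0, p ∈ I.

-5/4u^2 + 6u - 4v^2 + 91/8v - 1/8 lies in I (it reduces to 0).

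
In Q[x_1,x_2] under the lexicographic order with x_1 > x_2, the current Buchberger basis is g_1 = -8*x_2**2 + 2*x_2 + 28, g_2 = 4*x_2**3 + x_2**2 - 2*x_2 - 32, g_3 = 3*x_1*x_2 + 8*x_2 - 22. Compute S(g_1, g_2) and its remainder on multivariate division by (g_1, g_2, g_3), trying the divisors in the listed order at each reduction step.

S(g_1, g_2) = -1/2*x_2**2 - 3*x_2 + 8; remainder on division = -25/8*x_2 + 25/4.

lcm(LM(g_1), LM(g_2)) = x_2**3.
S = (lcm/LT(g_1))·g_1 − (lcm/LT(g_2))·g_2 = -1/2*x_2**2 - 3*x_2 + 8.
Reduce S modulo (g_1, g_2, g_3) in that order:
  leading term x_2**2: subtract (1/16)·g_1 from -1/2*x_2**2 - 3*x_2 + 8 → -25/8*x_2 + 25/4
  leading term x_2: no divisor's leading term divides it; move -25/8*x_2 to the remainder.
  leading term 1: no divisor's leading term divides it; move 25/4 to the remainder.
The remainder -25/8*x_2 + 25/4 is nonzero, so it would be added as the next basis element.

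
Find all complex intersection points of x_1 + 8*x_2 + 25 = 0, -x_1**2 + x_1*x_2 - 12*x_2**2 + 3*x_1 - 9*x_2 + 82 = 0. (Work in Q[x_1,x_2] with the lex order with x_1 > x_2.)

Compute a lex Gröbner basis by Buchberger's algorithm.
f_1 = x_1 + 8*x_2 + 25, LT = x_1.
f_2 = -x_1**2 + x_1*x_2 + 3*x_1 - 12*x_2**2 - 9*x_2 + 82, LT = x_1**2.

S(f_1,f_2): lcm = x_1**2. S = 9*x_1*x_2 + 28*x_1 - 12*x_2**2 - 9*x_2 + 82.
  leading term x_1*x_2: subtract (9*x_2)·f_1 from 9*x_1*x_2 + 28*x_1 - 12*x_2**2 - 9*x_2 + 82 → 28*x_1 - 84*x_2**2 - 234*x_2 + 82
  leading term x_1: subtract (28)·f_1 from 28*x_1 - 84*x_2**2 - 234*x_2 + 82 → -84*x_2**2 - 458*x_2 - 618
  leading term x_2**2: no divisor's leading term divides it; move -84*x_2**2 to the remainder.
  leading term x_2: no divisor's leading term divides it; move -458*x_2 to the remainder.
  leading term 1: no divisor's leading term divides it; move -618 to the remainder.
  remainder -84*x_2**2 - 458*x_2 - 618 ≠ 0; add h_3 = -84*x_2**2 - 458*x_2 - 618 to the basis.

The other S-polynomials (S(f_1,h_3), S(f_2,h_3)) all reduce to 0 modulo the current basis, so we have a Gröbner basis.
Inter-reduce: drop elements whose leading term is divisible by another's, tail-reduce, and make monic.
Reduced Gröbner basis: {x_1 + 8*x_2 + 25, x_2**2 + 229/42*x_2 + 103/14}.

A lex Gröbner basis eliminates variables successively. Here x_2**2 + 229/42*x_2 + 103/14 depends only on x_2, with roots {-3, -103/42}; lifting each root through the earlier basis elements recovers the full solutions.
  x_2 = -3: the earlier basis element becomes x_1 + 1 = 0, giving x_1 = -1 — point (-1, -3).
  x_2 = -103/42: the earlier basis element becomes x_1 + 113/21 = 0, giving x_1 = -113/21 — point (-113/21, -103/42).

{(-1, -3), (-113/21, -103/42)}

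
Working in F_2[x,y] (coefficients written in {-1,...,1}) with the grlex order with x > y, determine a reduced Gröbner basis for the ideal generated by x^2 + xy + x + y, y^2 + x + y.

The reduced Gröbner basis is the canonical form of the ideal for this ordering.

f_1 = x^2 + xy + x + y, LT = x^2.
f_2 = y^2 + x + y, LT = y^2.

S(f_1,f_2): leading monomials are coprime, so the S-polynomial reduces to 0 (Buchberger's first criterion).
Every S-polynomial of the final basis reduces to 0, so we have a Gröbner basis.

G = {x^2 + xy + x + y, y^2 + x + y}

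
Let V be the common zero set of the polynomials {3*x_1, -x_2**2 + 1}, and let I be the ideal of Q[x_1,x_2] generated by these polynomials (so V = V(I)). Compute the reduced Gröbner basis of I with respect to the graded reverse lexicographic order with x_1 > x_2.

This is the nonlinear analogue of row-reducing a linear system.

f_1 = 3*x_1, LT = x_1.
f_2 = -x_2**2 + 1, LT = x_2**2.

S(f_1,f_2): leading monomials are coprime, so the S-polynomial reduces to 0 (Buchberger's first criterion).
Every S-polynomial of the final basis reduces to 0, so we have a Gröbner basis.

G = {x_2**2 - 1, x_1}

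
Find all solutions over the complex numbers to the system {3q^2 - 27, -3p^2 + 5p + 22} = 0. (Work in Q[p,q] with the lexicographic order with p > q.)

{(-2, -3), (11/3, -3), (-2, 3), (11/3, 3)}

Compute a lex Gröbner basis by Buchberger's algorithm.
f_1 = 3q^2 - 27, LT = q^2.
f_2 = -3p^2 + 5p + 22, LT = p^2.

The S-polynomials (S(f_1,f_2)) all reduce to 0 modulo the current basis, so we have a Gröbner basis.
Inter-reduce: drop elements whose leading term is divisible by another's, tail-reduce, and make monic.
Reduced Gröbner basis: {p^2 - 5/3p - 22/3, q^2 - 9}.

From the last basis element, q^2 - 9 = 0, so q takes values in {-3, 3}. Each choice, substituted upward through the basis, yields the corresponding point(s) of the solution set.
  q = -3: the earlier basis element becomes p^2 - 5/3p - 22/3 = 0, giving p = -2, 11/3 — points (-2, -3), (11/3, -3).
  q = 3: the earlier basis element becomes p^2 - 5/3p - 22/3 = 0, giving p = -2, 11/3 — points (-2, 3), (11/3, 3).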